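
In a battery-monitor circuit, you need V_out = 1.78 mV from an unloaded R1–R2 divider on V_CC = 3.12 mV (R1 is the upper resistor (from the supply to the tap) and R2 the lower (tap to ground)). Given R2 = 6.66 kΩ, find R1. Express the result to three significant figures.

V_out/V_CC = R2/(R1+R2) = 0.5705.
Rearranging, R1 = R2·(1−k)/k = 6.66 × 0.7528 = 5.014 kΩ.

R1 ≈ 5.01 kΩ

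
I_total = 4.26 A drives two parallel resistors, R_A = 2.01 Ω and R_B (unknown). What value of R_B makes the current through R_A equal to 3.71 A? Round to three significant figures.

In a two-way split, I_A/I_total = R_B/(R_A + R_B).
3.71/4.26 = R_B/(R_A + R_B) → R_B = R_A · (0.8709)/(1 − 0.8709) = 2.01 × 6.745 = 13.56 Ω.

R_B ≈ 13.6 Ω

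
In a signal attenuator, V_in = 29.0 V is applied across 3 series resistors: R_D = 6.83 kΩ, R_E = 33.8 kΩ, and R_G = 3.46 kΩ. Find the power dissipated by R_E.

Series current I = V_in/ΣR = 29.0/44.09 = 0.6577 mA.
V(R_E) = I·R = 22.23 V; P = V·I = 22.23 × 0.6577 = 14.62 mW.

P ≈ 14.6 mW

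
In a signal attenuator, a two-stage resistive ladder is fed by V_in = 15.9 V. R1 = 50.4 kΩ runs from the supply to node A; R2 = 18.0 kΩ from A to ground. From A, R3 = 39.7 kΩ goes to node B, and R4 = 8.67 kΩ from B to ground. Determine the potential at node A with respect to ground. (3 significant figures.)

The second stage (R3 + R4 = 48.37 kΩ) loads node A in parallel with R2.
R2 ‖ (R3+R4) = 13.12 kΩ.
So V_A = 15.9 × 0.2065 = 3.284 V.

V_A ≈ 3.28 V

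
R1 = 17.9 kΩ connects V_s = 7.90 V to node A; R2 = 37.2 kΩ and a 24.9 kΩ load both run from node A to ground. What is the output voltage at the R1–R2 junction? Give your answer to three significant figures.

The load sits in parallel with R2, giving an effective lower resistance R2' = R2·R_L/(R2+R_L) = 14.92 kΩ.
Then V_out = V_s · R2'/(R1 + R2') = 7.90 × 14.92/32.82 = 3.591 V.
(Unloaded it would be 5.33 V; the load pulls it down.)

V_out ≈ 3.59 V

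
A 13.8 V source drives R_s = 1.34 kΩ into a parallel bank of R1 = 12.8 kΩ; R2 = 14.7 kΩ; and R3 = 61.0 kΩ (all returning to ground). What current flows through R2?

I ≈ 0.771 mA

Parallel bank: R_p = 1/(1/12.8 + 1/14.7 + 1/61.0) = 6.152 kΩ.
V_A = 13.8 × 6.152/7.492 = 11.33 V.
I(R2) = V_A / R2 = 11.33/14.7 = 0.7709 mA.
(Check via current divider: I_total = 1.842 mA; share G_k/ΣG = 0.4185 → same result.)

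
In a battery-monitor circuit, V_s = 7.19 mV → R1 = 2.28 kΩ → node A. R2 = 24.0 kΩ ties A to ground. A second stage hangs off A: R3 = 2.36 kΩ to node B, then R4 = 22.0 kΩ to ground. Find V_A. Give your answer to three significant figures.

V_A ≈ 6.05 mV

Node A sees R2 in parallel with the series input of stage 2, R3 + R4 = 24.36 kΩ.
Effective lower resistance at A: R2 ‖ 24.36 = 12.09 kΩ.
So V_A = 7.19 × 0.8413 = 6.049 mV.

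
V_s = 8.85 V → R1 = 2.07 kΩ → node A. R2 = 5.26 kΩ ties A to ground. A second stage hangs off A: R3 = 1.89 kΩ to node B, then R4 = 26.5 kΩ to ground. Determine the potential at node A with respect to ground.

V_A ≈ 6.03 V

Looking into the second stage from A: R3 + R4 = 28.39 kΩ appears in parallel with R2.
R2 ‖ (R3+R4) = 4.438 kΩ.
So V_A = 8.85 × 0.6819 = 6.035 V.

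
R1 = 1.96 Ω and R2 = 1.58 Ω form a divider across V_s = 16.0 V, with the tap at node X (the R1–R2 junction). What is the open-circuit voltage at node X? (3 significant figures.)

With X open, the divider is unloaded: V_th = 16.0 × 1.58/3.540 = 7.141 V.

V_th ≈ 7.14 V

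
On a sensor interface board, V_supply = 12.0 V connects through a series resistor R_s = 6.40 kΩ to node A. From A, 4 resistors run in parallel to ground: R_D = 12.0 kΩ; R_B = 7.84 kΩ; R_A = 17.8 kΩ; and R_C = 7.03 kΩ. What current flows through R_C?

I ≈ 0.472 mA

Parallel bank: R_p = 1/(1/12.0 + 1/7.84 + 1/17.8 + 1/7.03) = 2.443 kΩ.
Node voltage V_A = V_supply · R_p/(R_s + R_p) = 12.0 × 0.2763 = 3.315 V.
Branch current I = V_A/R_C = 3.315/7.03 = 0.4716 mA.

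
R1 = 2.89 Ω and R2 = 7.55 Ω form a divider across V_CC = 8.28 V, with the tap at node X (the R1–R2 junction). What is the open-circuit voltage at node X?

With X open, the divider is unloaded: V_th = 8.28 × 7.55/10.44 = 5.988 V.

V_th ≈ 5.99 V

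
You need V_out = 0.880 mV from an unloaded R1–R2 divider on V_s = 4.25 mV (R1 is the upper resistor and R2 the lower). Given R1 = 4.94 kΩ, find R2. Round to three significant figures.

R2 ≈ 1.29 kΩ

V_out/V_s = R2/(R1+R2) = 0.2071.
Rearranging, R2 = R1·k/(1−k) = 4.94 × 0.2611 = 1.290 kΩ.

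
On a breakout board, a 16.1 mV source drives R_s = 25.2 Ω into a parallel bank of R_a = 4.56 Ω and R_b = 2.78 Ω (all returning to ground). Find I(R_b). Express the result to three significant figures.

Combine the parallel branches: R_p = (1/4.56 + 1/2.78)⁻¹ = 1.727 Ω.
V_A = 16.1 × 1.727/26.93 = 1.033 mV.
Branch current I = V_A/R_b = 1.033/2.78 = 0.3715 mA.

I ≈ 0.371 mA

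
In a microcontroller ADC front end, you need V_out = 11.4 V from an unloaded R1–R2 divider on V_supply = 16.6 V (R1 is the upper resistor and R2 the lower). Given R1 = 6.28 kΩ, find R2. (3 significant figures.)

R2 ≈ 13.8 kΩ

Required fraction k = V_out/V_supply = 0.6867.
So R2 = R1 · V_out/(V_supply − V_out) = 6.28 × 11.4/(16.6 − 11.4) = 6.28 × 2.192 = 13.77 kΩ.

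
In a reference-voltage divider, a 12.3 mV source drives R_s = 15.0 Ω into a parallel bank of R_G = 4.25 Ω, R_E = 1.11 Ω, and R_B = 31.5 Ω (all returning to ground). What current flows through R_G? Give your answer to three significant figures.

I ≈ 0.156 mA

Equivalent of the parallel group: R_p = 0.8562 Ω.
V_A by voltage divider: V_A = 12.3 × 0.8562/(15.0 + 0.8562) = 0.6642 mV.
Branch current I = V_A/R_G = 0.6642/4.25 = 0.1563 mA.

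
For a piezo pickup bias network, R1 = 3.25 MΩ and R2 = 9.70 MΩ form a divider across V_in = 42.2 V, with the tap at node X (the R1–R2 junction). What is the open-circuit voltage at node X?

V_th ≈ 31.6 V

Open-circuit (no load on X): V_th = V_in · R2/(R1 + R2) = 42.2 × 9.70/(3.250 + 9.70) = 31.61 V.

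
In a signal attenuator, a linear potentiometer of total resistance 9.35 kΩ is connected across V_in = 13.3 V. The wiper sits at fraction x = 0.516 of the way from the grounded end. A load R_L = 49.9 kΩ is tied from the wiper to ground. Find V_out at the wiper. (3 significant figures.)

V_out ≈ 6.56 V

The pot divides into 4.525 kΩ above the wiper and 4.825 kΩ below.
(x·R_p) ‖ R_L = 4.399 kΩ.
Loaded-divider output: V_out = 13.3 × 0.4929 = 6.556 V.
(Unloaded: V_out = x·V_in = 6.86 V.)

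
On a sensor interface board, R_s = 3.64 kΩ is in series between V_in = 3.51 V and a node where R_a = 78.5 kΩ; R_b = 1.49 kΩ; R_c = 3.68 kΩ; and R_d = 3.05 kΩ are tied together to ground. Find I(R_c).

Parallel bank: R_p = 1/(1/78.5 + 1/1.49 + 1/3.68 + 1/3.05) = 0.7791 kΩ.
V_A = 3.51 × 0.7791/4.419 = 0.6188 V.
Branch current I = V_A/R_c = 0.6188/3.68 = 0.1682 mA.
(Equivalently: I_total = 0.7943 mA, then current-divider fraction G_k/ΣG = 0.2117.)

I ≈ 0.168 mA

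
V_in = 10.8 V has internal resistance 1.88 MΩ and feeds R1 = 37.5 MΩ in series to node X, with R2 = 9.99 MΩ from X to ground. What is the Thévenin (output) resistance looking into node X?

R_th ≈ 7.97 MΩ

R1' = 1.88 + 37.5 = 39.38 MΩ (source resistance + R1).
With V_in suppressed (replaced by a short), R_th = R1' ‖ R2 = (39.38 × 9.99)/(39.38 + 9.99) = 7.969 MΩ.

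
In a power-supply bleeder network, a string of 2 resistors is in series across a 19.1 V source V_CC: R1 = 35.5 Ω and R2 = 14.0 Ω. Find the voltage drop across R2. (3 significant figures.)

Total series resistance ΣR = 35.5 + 14.0 = 49.50 Ω.
V = V_CC · R/ΣR = 19.1 × 0.2828 = 5.402 V.

V ≈ 5.40 V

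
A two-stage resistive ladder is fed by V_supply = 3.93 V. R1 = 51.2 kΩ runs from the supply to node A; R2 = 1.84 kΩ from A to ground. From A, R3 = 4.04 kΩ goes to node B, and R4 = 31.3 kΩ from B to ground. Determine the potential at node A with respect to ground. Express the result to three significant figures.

V_A ≈ 0.130 V

Looking into the second stage from A: R3 + R4 = 35.34 kΩ appears in parallel with R2.
R2 ‖ (R3+R4) = 1.749 kΩ.
So V_A = 3.93 × 0.03303 = 0.1298 V.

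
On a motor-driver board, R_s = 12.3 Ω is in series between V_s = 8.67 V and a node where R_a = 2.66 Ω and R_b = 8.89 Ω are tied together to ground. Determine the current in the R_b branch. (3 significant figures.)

Combine the parallel branches: R_p = (1/2.66 + 1/8.89)⁻¹ = 2.047 Ω.
V_A = 8.67 × 2.047/14.35 = 1.237 V.
I(R_b) = V_A / R_b = 1.237/8.89 = 0.1392 A.

I ≈ 0.139 A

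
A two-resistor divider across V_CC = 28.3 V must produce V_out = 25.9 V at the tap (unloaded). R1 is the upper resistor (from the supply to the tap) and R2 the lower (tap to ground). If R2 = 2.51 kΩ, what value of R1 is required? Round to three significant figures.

Required fraction k = V_out/V_CC = 0.9152.
So R1 = R2 · (V_CC/V_out − 1) = 2.51 × (28.3/25.9 − 1) = 2.51 × 0.09266 = 0.2326 kΩ.

R1 ≈ 0.233 kΩ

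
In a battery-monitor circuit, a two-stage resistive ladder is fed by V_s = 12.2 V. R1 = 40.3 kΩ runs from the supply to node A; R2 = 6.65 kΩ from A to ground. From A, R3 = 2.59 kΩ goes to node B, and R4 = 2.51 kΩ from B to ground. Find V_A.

V_A ≈ 0.815 V

Looking into the second stage from A: R3 + R4 = 5.100 kΩ appears in parallel with R2.
Effective lower resistance at A: R2 ‖ 5.100 = 2.886 kΩ.
So V_A = 12.2 × 0.06684 = 0.8154 V.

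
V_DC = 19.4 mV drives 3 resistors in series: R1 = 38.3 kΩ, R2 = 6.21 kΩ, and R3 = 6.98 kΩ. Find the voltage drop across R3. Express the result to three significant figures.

ΣR = 38.3 + 6.21 + 6.98 = 51.49 kΩ.
Voltage divider: V = V_DC · (6.980 / 51.49) = 19.4 × 0.1356 = 2.630 mV.

V ≈ 2.63 mV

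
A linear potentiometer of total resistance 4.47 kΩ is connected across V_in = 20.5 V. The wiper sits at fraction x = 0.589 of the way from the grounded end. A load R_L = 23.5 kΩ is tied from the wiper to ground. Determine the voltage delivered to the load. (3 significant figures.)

V_out ≈ 11.5 V

Lower segment x·R_p = 2.633 kΩ; upper segment (1−x)·R_p = 1.837 kΩ.
Lower segment in parallel with the load: 2.633 ‖ 23.5 = 2.368 kΩ.
Loaded-divider output: V_out = 20.5 × 0.5631 = 11.54 V.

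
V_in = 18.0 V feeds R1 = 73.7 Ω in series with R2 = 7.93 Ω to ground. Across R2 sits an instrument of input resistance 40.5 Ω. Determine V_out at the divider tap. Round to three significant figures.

V_out ≈ 1.49 V

The load sits in parallel with R2, giving an effective lower resistance R2' = R2·R_L/(R2+R_L) = 6.632 Ω.
Then V_out = V_in · R2'/(R1 + R2') = 18.0 × 6.632/80.33 = 1.486 V.
(Unloaded it would be 1.75 V; the load pulls it down.)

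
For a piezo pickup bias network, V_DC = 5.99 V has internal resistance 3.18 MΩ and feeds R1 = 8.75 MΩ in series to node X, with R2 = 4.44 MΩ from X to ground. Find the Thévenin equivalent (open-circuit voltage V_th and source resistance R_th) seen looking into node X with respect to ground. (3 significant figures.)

R1' = 3.18 + 8.75 = 11.93 MΩ (source resistance + R1).
Open-circuit (no load on X): V_th = V_DC · R2/(R1' + R2) = 5.99 × 4.44/(11.93 + 4.44) = 1.625 V.
Looking into X with the source shorted: R_th = R1'·R2/(R1'+R2) = 11.93 × 4.44/16.37 = 3.236 MΩ.

V_th ≈ 1.62 V, R_th ≈ 3.24 MΩ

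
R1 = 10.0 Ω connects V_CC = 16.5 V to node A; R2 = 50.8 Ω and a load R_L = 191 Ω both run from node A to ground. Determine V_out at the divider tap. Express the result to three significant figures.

V_out ≈ 13.2 V

First combine the lower leg with the load: R2 ‖ R_L = 40.13 Ω.
Now apply the divider: V_out = 16.5 × 0.8005 = 13.21 V.
(Unloaded it would be 13.8 V; the load pulls it down.)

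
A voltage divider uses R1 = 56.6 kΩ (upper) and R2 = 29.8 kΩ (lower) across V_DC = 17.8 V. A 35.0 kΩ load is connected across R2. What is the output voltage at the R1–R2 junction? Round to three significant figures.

The load sits in parallel with R2, giving an effective lower resistance R2' = R2·R_L/(R2+R_L) = 16.10 kΩ.
Then V_out = V_DC · R2'/(R1 + R2') = 17.8 × 16.10/72.70 = 3.941 V.
(Unloaded it would be 6.14 V; the load pulls it down.)

V_out ≈ 3.94 V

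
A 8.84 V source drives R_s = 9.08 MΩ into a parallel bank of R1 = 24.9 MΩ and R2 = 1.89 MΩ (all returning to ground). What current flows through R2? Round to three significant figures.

Combine the parallel branches: R_p = (1/24.9 + 1/1.89)⁻¹ = 1.757 MΩ.
V_A by voltage divider: V_A = 8.84 × 1.757/(9.08 + 1.757) = 1.433 V.
Branch current I = V_A/R2 = 1.433/1.89 = 0.7582 µA.

I ≈ 0.758 µA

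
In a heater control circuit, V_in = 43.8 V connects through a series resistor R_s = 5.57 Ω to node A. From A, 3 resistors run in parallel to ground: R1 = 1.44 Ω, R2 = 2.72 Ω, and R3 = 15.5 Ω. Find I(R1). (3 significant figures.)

I ≈ 4.18 A

Equivalent of the parallel group: R_p = 0.8876 Ω.
V_A by voltage divider: V_A = 43.8 × 0.8876/(5.57 + 0.8876) = 6.020 V.
I(R1) = V_A / R1 = 6.020/1.44 = 4.181 A.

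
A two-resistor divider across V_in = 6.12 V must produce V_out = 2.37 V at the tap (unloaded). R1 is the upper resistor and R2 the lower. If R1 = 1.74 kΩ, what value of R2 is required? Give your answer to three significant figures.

V_out/V_in = R2/(R1+R2) = 0.3873.
So R2 = R1 · V_out/(V_in − V_out) = 1.74 × 2.37/(6.12 − 2.37) = 1.74 × 0.6320 = 1.100 kΩ.

R2 ≈ 1.10 kΩ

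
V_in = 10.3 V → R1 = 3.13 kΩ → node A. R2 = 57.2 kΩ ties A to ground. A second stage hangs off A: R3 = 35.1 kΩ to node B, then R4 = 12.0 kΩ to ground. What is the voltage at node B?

V_B ≈ 2.34 V

Node A sees R2 in parallel with the series input of stage 2, R3 + R4 = 47.10 kΩ.
Effective lower resistance at A: R2 ‖ 47.10 = 25.83 kΩ.
First divider: V_A = V_in · 25.83/(3.13 + 25.83) = 9.187 V.
V_B = V_A × 0.2548 = 2.341 V.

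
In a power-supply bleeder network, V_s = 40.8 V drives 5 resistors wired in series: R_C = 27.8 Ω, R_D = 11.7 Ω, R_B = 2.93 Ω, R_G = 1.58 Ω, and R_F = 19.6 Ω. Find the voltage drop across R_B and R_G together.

V ≈ 2.89 V

Total series resistance ΣR = 27.8 + 11.7 + 2.93 + 1.58 + 19.6 = 63.61 Ω.
R_{R_B..R_G} = 2.93 + 1.58 = 4.510 Ω.
V = V_s · R/ΣR = 40.8 × 0.07090 = 2.893 V.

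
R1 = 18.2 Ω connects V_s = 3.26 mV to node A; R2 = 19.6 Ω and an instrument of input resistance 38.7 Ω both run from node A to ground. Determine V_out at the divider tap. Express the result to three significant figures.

First combine the lower leg with the load: R2 ‖ R_L = 13.01 Ω.
Voltage divider with the loaded lower leg: V_out = 3.26 × 13.01/(18.2 + 13.01) = 3.26 × 0.4169 = 1.359 mV.
(Unloaded it would be 1.69 mV; the load pulls it down.)

V_out ≈ 1.36 mV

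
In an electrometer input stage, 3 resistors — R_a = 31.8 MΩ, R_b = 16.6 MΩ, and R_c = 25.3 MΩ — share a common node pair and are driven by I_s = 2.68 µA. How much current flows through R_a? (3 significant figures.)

I ≈ 0.642 µA

ΣG = 1/31.8 + 1/16.6 + 1/25.3 = 0.1312.
By the current-divider rule, I = I_s · G_k/ΣG = 2.68 × 0.2397 = 0.6423 µA.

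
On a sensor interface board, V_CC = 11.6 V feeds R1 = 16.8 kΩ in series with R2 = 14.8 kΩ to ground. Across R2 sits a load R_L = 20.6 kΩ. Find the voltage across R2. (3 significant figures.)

V_out ≈ 3.93 V

R2 ‖ R_L = (14.8 × 20.6)/(14.8 + 20.6) = 8.612 kΩ.
Now apply the divider: V_out = 11.6 × 0.3389 = 3.931 V.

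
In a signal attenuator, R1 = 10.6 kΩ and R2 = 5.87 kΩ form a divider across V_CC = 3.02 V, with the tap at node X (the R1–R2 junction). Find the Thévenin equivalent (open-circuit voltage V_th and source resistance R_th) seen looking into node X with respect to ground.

Open-circuit (no load on X): V_th = V_CC · R2/(R1 + R2) = 3.02 × 5.87/(10.60 + 5.87) = 1.076 V.
Zeroing V_CC shorts the top of R1 to ground, so R_th = R1 ‖ R2 = 3.778 kΩ.

V_th ≈ 1.08 V, R_th ≈ 3.78 kΩ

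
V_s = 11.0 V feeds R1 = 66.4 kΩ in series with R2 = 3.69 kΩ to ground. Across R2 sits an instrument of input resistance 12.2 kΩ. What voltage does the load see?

First combine the lower leg with the load: R2 ‖ R_L = 2.833 kΩ.
Now apply the divider: V_out = 11.0 × 0.04092 = 0.4501 V.

V_out ≈ 0.450 V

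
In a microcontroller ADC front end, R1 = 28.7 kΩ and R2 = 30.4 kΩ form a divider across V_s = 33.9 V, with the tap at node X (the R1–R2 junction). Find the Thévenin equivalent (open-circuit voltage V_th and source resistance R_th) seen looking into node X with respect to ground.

V_th ≈ 17.4 V, R_th ≈ 14.8 kΩ

Open-circuit (no load on X): V_th = V_s · R2/(R1 + R2) = 33.9 × 30.4/(28.70 + 30.4) = 17.44 V.
With V_s suppressed (replaced by a short), R_th = R1 ‖ R2 = (28.70 × 30.4)/(28.70 + 30.4) = 14.76 kΩ.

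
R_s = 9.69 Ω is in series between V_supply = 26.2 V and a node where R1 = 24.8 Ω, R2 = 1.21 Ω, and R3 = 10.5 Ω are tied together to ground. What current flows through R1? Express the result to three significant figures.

Equivalent of the parallel group: R_p = 1.039 Ω.
V_A = 26.2 × 1.039/10.73 = 2.538 V.
Branch current I = V_A/R1 = 2.538/24.8 = 0.1024 A.
(Check via current divider: I_total = 2.442 A; share G_k/ΣG = 0.04192 → same result.)

I ≈ 0.102 A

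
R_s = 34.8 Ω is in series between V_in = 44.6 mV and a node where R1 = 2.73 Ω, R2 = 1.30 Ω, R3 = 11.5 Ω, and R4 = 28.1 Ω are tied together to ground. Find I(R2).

Combine the parallel branches: R_p = (1/2.73 + 1/1.30 + 1/11.5 + 1/28.1)⁻¹ = 0.7949 Ω.
V_A = 44.6 × 0.7949/35.59 = 0.9960 mV.
Branch current I = V_A/R2 = 0.9960/1.30 = 0.7661 mA.

I ≈ 0.766 mA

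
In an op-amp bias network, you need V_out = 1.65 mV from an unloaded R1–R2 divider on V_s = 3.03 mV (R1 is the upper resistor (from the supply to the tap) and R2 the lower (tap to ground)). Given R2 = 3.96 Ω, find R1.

R1 ≈ 3.31 Ω

Required fraction k = V_out/V_s = 0.5446.
R1 = R2·(1/k − 1) = 3.96 × 0.8364 = 3.312 Ω.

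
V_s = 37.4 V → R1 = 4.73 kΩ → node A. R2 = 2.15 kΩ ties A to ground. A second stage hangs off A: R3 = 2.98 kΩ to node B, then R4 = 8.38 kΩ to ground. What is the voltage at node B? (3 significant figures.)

Looking into the second stage from A: R3 + R4 = 11.36 kΩ appears in parallel with R2.
Effective lower resistance at A: R2 ‖ 11.36 = 1.808 kΩ.
V_A = 37.4 × 1.808/(4.73 + 1.808) = 10.34 V.
Stage 2 is unloaded, so V_B = V_A · R4/(R3+R4) = 10.34 × 8.38/11.36 = 7.629 V.

V_B ≈ 7.63 V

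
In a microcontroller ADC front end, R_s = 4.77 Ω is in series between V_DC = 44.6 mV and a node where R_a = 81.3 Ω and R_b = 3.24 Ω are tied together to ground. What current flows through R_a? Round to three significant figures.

Equivalent of the parallel group: R_p = 3.116 Ω.
V_A by voltage divider: V_A = 44.6 × 3.116/(4.77 + 3.116) = 17.62 mV.
I(R_a) = V_A / R_a = 17.62/81.3 = 0.2168 mA.
(Check via current divider: I_total = 5.656 mA; share G_k/ΣG = 0.03833 → same result.)

I ≈ 0.217 mA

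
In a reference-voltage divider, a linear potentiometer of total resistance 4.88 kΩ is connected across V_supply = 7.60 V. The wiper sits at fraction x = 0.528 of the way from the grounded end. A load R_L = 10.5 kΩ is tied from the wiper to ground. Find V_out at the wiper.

Split the track: R_lower = x·R_p = 2.577 kΩ, R_upper = (1−x)·R_p = 2.303 kΩ.
Lower segment in parallel with the load: 2.577 ‖ 10.5 = 2.069 kΩ.
Then V_out = V_supply · 2.069/(2.303 + 2.069) = 3.596 V.

V_out ≈ 3.60 V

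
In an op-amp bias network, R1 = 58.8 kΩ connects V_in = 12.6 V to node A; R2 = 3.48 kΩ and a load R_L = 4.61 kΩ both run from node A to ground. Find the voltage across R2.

First combine the lower leg with the load: R2 ‖ R_L = 1.983 kΩ.
Then V_out = V_in · R2'/(R1 + R2') = 12.6 × 1.983/60.78 = 0.4111 V.
(Unloaded it would be 0.704 V; the load pulls it down.)

V_out ≈ 0.411 V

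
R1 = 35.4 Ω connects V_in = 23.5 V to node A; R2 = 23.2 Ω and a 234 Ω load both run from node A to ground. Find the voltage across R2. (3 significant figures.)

V_out ≈ 8.78 V

First combine the lower leg with the load: R2 ‖ R_L = 21.11 Ω.
Now apply the divider: V_out = 23.5 × 0.3735 = 8.778 V.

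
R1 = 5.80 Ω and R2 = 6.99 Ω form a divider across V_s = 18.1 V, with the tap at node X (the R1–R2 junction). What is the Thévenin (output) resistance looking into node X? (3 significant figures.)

With V_s suppressed (replaced by a short), R_th = R1 ‖ R2 = (5.800 × 6.99)/(5.800 + 6.99) = 3.170 Ω.

R_th ≈ 3.17 Ω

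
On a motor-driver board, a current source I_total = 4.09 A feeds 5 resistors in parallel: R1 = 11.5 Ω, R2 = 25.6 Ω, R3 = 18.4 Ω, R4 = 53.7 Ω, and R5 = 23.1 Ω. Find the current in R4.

I ≈ 0.314 A

Total conductance ΣG = 1/11.5 + 1/25.6 + 1/18.4 + 1/53.7 + 1/23.1 = 0.2423 (units of 1/Ω).
By the current-divider rule, I = I_total · G_k/ΣG = 4.09 × 0.07686 = 0.3144 A.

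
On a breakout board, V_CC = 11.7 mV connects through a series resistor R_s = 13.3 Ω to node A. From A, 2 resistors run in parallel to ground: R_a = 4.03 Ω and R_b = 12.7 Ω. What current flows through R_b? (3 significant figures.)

Equivalent of the parallel group: R_p = 3.059 Ω.
Node voltage V_A = V_CC · R_p/(R_s + R_p) = 11.7 × 0.1870 = 2.188 mV.
Branch current I = V_A/R_b = 2.188/12.7 = 0.1723 mA.

I ≈ 0.172 mA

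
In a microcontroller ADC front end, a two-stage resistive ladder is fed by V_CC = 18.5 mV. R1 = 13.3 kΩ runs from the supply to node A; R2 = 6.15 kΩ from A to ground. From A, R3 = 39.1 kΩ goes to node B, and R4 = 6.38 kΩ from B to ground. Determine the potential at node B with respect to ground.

V_B ≈ 0.751 mV

Node A sees R2 in parallel with the series input of stage 2, R3 + R4 = 45.48 kΩ.
Effective lower resistance at A: R2 ‖ 45.48 = 5.417 kΩ.
First divider: V_A = V_CC · 5.417/(13.3 + 5.417) = 5.354 mV.
Then the unloaded second divider: V_B = V_A × R4/(R3+R4) = 5.354 × 0.1403 = 0.7511 mV.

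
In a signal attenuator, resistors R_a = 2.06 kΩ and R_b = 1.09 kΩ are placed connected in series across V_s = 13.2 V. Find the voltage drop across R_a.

ΣR = 2.06 + 1.09 = 3.150 kΩ.
By the voltage-divider rule, V = 13.2 × 2.060/3.150 = 8.632 V.

V ≈ 8.63 V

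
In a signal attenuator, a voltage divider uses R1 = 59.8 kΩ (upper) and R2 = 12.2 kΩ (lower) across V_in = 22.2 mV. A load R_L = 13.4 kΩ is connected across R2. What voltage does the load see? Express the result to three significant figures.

First combine the lower leg with the load: R2 ‖ R_L = 6.386 kΩ.
Now apply the divider: V_out = 22.2 × 0.09648 = 2.142 mV.

V_out ≈ 2.14 mV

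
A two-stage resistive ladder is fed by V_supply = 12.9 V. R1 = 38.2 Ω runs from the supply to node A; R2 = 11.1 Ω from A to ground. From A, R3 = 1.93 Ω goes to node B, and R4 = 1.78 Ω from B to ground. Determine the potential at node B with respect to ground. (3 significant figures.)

V_B ≈ 0.420 V

Looking into the second stage from A: R3 + R4 = 3.710 Ω appears in parallel with R2.
Effective lower resistance at A: R2 ‖ 3.710 = 2.781 Ω.
So V_A = 12.9 × 0.06785 = 0.8753 V.
Then the unloaded second divider: V_B = V_A × R4/(R3+R4) = 0.8753 × 0.4798 = 0.4200 V.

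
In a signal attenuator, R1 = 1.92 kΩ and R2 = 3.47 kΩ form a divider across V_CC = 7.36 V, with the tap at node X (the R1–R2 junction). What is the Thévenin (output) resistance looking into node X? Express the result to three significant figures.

With V_CC suppressed (replaced by a short), R_th = R1 ‖ R2 = (1.920 × 3.47)/(1.920 + 3.47) = 1.236 kΩ.

R_th ≈ 1.24 kΩ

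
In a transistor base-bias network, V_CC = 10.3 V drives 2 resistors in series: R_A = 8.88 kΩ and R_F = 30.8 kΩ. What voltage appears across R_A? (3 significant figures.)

Total series resistance ΣR = 8.88 + 30.8 = 39.68 kΩ.
Voltage divider: V = V_CC · (8.880 / 39.68) = 10.3 × 0.2238 = 2.305 V.

V ≈ 2.31 V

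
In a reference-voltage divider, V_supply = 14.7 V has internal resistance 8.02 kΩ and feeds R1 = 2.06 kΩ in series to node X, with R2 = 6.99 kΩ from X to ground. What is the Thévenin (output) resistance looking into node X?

R_th ≈ 4.13 kΩ

R1' = 8.02 + 2.06 = 10.08 kΩ (source resistance + R1).
Zeroing V_supply shorts the top of R1' to ground, so R_th = R1' ‖ R2 = 4.128 kΩ.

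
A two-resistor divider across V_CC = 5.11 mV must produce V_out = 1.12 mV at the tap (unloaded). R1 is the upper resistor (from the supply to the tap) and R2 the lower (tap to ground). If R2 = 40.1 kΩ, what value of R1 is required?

R1 ≈ 143 kΩ

The divider ratio is R2/(R1+R2) = 1.12/5.11 = 0.2192.
So R1 = R2 · (V_CC/V_out − 1) = 40.1 × (5.11/1.12 − 1) = 40.1 × 3.562 = 142.9 kΩ.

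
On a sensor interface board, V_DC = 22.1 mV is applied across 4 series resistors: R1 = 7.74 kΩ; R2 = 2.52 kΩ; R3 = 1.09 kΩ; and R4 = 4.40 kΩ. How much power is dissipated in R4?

ΣR = 15.75 kΩ → I = 22.1/15.75 = 1.403 µA.
V(R4) = I·R = 6.174 mV; P = V·I = 6.174 × 1.403 = 8.663 nW.

P ≈ 8.66 nW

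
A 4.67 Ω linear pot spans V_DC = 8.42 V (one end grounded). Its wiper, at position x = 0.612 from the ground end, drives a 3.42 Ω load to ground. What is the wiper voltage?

Split the track: R_lower = x·R_p = 2.858 Ω, R_upper = (1−x)·R_p = 1.812 Ω.
(x·R_p) ‖ R_L = 1.557 Ω.
Then V_out = V_DC · 1.557/(1.812 + 1.557) = 3.891 V.

V_out ≈ 3.89 V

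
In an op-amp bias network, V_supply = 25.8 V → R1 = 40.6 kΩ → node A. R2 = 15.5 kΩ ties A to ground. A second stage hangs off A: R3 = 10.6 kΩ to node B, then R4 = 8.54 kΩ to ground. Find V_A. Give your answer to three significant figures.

V_A ≈ 4.49 V

Looking into the second stage from A: R3 + R4 = 19.14 kΩ appears in parallel with R2.
R2 ‖ (R3+R4) = 8.564 kΩ.
V_A = 25.8 × 8.564/(40.6 + 8.564) = 4.494 V.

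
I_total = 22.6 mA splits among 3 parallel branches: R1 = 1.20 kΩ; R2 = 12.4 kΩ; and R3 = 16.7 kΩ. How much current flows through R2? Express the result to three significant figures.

I ≈ 1.87 mA

Total conductance ΣG = 1/1.20 + 1/12.4 + 1/16.7 = 0.9739 (units of 1/kΩ).
Current divider: I(R2) = I_total · G_k/ΣG = 22.6 × (0.08065/0.9739) = 22.6 × 0.08281 = 1.872 mA.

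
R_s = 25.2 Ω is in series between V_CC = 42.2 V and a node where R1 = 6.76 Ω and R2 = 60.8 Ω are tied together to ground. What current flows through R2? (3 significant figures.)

Parallel bank: R_p = 1/(1/6.76 + 1/60.8) = 6.084 Ω.
V_A by voltage divider: V_A = 42.2 × 6.084/(25.2 + 6.084) = 8.206 V.
I(R2) = V_A / R2 = 8.206/60.8 = 0.1350 A.

I ≈ 0.135 A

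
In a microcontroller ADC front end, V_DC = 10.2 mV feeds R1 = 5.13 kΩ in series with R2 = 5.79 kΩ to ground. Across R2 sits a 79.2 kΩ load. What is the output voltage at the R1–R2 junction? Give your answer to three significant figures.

V_out ≈ 5.23 mV

The load sits in parallel with R2, giving an effective lower resistance R2' = R2·R_L/(R2+R_L) = 5.396 kΩ.
Now apply the divider: V_out = 10.2 × 0.5126 = 5.229 mV.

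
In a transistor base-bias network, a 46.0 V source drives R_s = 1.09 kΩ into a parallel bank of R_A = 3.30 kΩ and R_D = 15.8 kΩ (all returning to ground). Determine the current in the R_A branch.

Parallel bank: R_p = 1/(1/3.30 + 1/15.8) = 2.730 kΩ.
Node voltage V_A = V_supply · R_p/(R_s + R_p) = 46.0 × 0.7146 = 32.87 V.
Branch current I = V_A/R_A = 32.87/3.30 = 9.962 mA.

I ≈ 9.96 mA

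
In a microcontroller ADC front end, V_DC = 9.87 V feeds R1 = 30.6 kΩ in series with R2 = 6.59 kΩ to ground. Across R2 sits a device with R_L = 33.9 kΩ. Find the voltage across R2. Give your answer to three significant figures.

First combine the lower leg with the load: R2 ‖ R_L = 5.517 kΩ.
Voltage divider with the loaded lower leg: V_out = 9.87 × 5.517/(30.6 + 5.517) = 9.87 × 0.1528 = 1.508 V.

V_out ≈ 1.51 V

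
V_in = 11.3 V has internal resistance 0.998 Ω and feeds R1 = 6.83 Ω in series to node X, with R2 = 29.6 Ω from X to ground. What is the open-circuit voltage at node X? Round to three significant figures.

V_th ≈ 8.94 V

R1' = 0.998 + 6.83 = 7.828 Ω (source resistance + R1).
V_th is the unloaded tap voltage: V_in · R2/(R1'+R2) = 11.3 × 0.7909 = 8.937 V.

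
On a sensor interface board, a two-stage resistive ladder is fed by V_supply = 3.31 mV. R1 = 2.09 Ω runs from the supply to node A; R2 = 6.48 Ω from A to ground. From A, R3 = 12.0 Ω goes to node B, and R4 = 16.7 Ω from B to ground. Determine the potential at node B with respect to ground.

V_B ≈ 1.38 mV

Node A sees R2 in parallel with the series input of stage 2, R3 + R4 = 28.70 Ω.
R2 ‖ (R3+R4) = 5.286 Ω.
First divider: V_A = V_supply · 5.286/(2.09 + 5.286) = 2.372 mV.
V_B = V_A × 0.5819 = 1.380 mV.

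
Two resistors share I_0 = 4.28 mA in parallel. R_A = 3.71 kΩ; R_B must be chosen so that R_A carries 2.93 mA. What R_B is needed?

The fraction through R_A equals R_B/(R_A+R_B).
With f = 0.6846, R_B = R_A · f/(1−f) = 3.71 × 2.170 = 8.052 kΩ.

R_B ≈ 8.05 kΩ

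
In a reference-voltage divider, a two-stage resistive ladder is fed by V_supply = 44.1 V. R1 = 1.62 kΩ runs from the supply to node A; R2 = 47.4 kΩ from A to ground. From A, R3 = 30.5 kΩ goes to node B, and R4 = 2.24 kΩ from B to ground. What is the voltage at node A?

V_A ≈ 40.7 V

Node A sees R2 in parallel with the series input of stage 2, R3 + R4 = 32.74 kΩ.
R2 ‖ (R3+R4) = 19.36 kΩ.
So V_A = 44.1 × 0.9228 = 40.70 V.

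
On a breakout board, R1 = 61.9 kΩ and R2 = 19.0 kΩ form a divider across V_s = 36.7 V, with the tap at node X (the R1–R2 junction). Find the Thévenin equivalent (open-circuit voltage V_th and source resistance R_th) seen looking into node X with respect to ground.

With X open, the divider is unloaded: V_th = 36.7 × 19.0/80.90 = 8.619 V.
Looking into X with the source shorted: R_th = R1·R2/(R1+R2) = 61.90 × 19.0/80.90 = 14.54 kΩ.

V_th ≈ 8.62 V, R_th ≈ 14.5 kΩ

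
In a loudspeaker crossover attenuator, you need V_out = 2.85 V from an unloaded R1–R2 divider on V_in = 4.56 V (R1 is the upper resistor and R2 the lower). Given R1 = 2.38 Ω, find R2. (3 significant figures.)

R2 ≈ 3.97 Ω

The divider ratio is R2/(R1+R2) = 2.85/4.56 = 0.6250.
So R2 = R1 · V_out/(V_in − V_out) = 2.38 × 2.85/(4.56 − 2.85) = 2.38 × 1.667 = 3.967 Ω.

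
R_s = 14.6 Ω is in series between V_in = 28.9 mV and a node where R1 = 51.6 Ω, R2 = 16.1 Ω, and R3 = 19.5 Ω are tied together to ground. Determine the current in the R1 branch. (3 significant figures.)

I ≈ 0.191 mA

Equivalent of the parallel group: R_p = 7.532 Ω.
V_A by voltage divider: V_A = 28.9 × 7.532/(14.6 + 7.532) = 9.835 mV.
I(R1) = V_A / R1 = 9.835/51.6 = 0.1906 mA.
(Equivalently: I_total = 1.306 mA, then current-divider fraction G_k/ΣG = 0.1460.)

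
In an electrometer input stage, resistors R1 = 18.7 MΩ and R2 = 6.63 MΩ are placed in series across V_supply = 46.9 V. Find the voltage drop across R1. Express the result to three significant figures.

ΣR = 18.7 + 6.63 = 25.33 MΩ.
By the voltage-divider rule, V = 46.9 × 18.70/25.33 = 34.62 V.

V ≈ 34.6 V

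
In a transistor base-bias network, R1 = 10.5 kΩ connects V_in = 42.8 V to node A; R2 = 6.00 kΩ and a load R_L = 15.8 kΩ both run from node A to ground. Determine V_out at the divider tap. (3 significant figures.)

The load sits in parallel with R2, giving an effective lower resistance R2' = R2·R_L/(R2+R_L) = 4.349 kΩ.
Voltage divider with the loaded lower leg: V_out = 42.8 × 4.349/(10.5 + 4.349) = 42.8 × 0.2929 = 12.53 V.
(Unloaded it would be 15.6 V; the load pulls it down.)

V_out ≈ 12.5 V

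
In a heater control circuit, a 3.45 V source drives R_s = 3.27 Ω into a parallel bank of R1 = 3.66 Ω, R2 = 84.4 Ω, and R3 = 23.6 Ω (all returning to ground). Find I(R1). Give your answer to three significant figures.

Equivalent of the parallel group: R_p = 3.054 Ω.
V_A = 3.45 × 3.054/6.324 = 1.666 V.
Branch current I = V_A/R1 = 1.666/3.66 = 0.4552 A.
(Equivalently: I_total = 0.5455 A, then current-divider fraction G_k/ΣG = 0.8344.)

I ≈ 0.455 A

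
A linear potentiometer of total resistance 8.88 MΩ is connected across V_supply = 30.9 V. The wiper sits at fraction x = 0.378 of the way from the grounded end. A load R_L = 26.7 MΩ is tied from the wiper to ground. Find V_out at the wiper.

Split the track: R_lower = x·R_p = 3.357 MΩ, R_upper = (1−x)·R_p = 5.523 MΩ.
R_L loads the lower segment: effective lower R = 2.982 MΩ.
Then V_out = V_supply · 2.982/(5.523 + 2.982) = 10.83 V.
(Unloaded: V_out = x·V_supply = 11.7 V.)

V_out ≈ 10.8 V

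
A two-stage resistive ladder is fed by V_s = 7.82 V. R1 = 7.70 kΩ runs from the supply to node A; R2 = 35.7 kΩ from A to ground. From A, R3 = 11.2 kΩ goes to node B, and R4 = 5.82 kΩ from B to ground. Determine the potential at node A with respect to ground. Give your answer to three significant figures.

V_A ≈ 4.69 V

Node A sees R2 in parallel with the series input of stage 2, R3 + R4 = 17.02 kΩ.
Effective lower resistance at A: R2 ‖ 17.02 = 11.53 kΩ.
So V_A = 7.82 × 0.5995 = 4.688 V.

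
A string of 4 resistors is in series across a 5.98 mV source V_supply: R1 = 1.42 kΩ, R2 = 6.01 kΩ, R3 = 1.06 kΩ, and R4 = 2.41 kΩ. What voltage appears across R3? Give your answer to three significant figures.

V ≈ 0.582 mV

Total series resistance ΣR = 1.42 + 6.01 + 1.06 + 2.41 = 10.90 kΩ.
Voltage divider: V = V_supply · (1.060 / 10.90) = 5.98 × 0.09725 = 0.5815 mV.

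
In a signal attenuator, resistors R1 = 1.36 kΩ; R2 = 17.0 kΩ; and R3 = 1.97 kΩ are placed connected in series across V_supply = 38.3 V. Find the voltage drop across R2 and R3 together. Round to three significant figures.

Series total: ΣR = 1.36 + 17.0 + 1.97 = 20.33 kΩ.
R_{R2..R3} = 17.0 + 1.97 = 18.97 kΩ.
V = V_supply · R/ΣR = 38.3 × 0.9331 = 35.74 V.

V ≈ 35.7 V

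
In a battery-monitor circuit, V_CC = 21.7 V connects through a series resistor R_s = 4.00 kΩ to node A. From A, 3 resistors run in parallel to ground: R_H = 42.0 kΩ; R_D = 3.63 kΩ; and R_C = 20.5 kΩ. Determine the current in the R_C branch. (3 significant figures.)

Parallel bank: R_p = 1/(1/42.0 + 1/3.63 + 1/20.5) = 2.873 kΩ.
Node voltage V_A = V_CC · R_p/(R_s + R_p) = 21.7 × 0.4180 = 9.071 V.
Branch current I = V_A/R_C = 9.071/20.5 = 0.4425 mA.

I ≈ 0.442 mA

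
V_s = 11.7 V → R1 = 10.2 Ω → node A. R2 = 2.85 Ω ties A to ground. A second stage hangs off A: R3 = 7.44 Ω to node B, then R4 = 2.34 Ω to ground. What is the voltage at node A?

V_A ≈ 2.08 V

The second stage (R3 + R4 = 9.780 Ω) loads node A in parallel with R2.
R2 ‖ (R3+R4) = 2.207 Ω.
So V_A = 11.7 × 0.1779 = 2.081 V.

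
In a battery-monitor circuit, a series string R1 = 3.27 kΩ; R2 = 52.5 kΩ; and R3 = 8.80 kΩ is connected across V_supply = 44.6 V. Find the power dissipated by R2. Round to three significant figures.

P ≈ 25.0 mW

The common current is I = 44.6/64.57 = 0.6907 mA.
P(R2) = I²·R2 = (0.6907)² × 52.5 = 25.05 mW.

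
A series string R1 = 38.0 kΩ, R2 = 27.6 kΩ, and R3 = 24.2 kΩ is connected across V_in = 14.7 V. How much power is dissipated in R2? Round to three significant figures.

Series current I = V_in/ΣR = 14.7/89.80 = 0.1637 mA.
P(R2) = I²·R2 = (0.1637)² × 27.6 = 0.7396 mW.

P ≈ 0.740 mW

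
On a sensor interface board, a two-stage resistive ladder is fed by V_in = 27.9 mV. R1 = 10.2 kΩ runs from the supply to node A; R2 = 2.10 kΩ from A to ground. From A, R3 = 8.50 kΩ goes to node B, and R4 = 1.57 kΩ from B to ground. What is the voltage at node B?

Node A sees R2 in parallel with the series input of stage 2, R3 + R4 = 10.07 kΩ.
R2 ‖ (R3+R4) = 1.738 kΩ.
So V_A = 27.9 × 0.1456 = 4.061 mV.
V_B = V_A × 0.1559 = 0.6332 mV.

V_B ≈ 0.633 mV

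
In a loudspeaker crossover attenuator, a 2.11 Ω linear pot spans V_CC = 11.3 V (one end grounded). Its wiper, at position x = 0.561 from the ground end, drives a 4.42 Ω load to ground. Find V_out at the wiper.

The pot divides into 0.9263 Ω above the wiper and 1.184 Ω below.
Lower segment in parallel with the load: 1.184 ‖ 4.42 = 0.9337 Ω.
Loaded-divider output: V_out = 11.3 × 0.5020 = 5.672 V.

V_out ≈ 5.67 V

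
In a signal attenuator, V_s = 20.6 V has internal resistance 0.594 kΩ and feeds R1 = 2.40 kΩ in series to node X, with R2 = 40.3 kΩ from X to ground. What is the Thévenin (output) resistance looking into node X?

R_th ≈ 2.79 kΩ

R1' = 0.594 + 2.40 = 2.994 kΩ (source resistance + R1).
With V_s suppressed (replaced by a short), R_th = R1' ‖ R2 = (2.994 × 40.3)/(2.994 + 40.3) = 2.787 kΩ.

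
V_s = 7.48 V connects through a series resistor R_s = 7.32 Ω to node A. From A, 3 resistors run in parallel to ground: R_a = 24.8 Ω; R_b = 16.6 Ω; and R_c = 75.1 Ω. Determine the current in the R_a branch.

I ≈ 0.164 A

Combine the parallel branches: R_p = (1/24.8 + 1/16.6 + 1/75.1)⁻¹ = 8.781 Ω.
V_A = 7.48 × 8.781/16.10 = 4.079 V.
Branch current I = V_A/R_a = 4.079/24.8 = 0.1645 A.
(Equivalently: I_total = 0.4646 A, then current-divider fraction G_k/ΣG = 0.3541.)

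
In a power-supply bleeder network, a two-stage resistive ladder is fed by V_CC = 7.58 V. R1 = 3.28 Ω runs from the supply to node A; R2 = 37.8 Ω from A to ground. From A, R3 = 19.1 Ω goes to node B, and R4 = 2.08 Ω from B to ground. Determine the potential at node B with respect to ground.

Node A sees R2 in parallel with the series input of stage 2, R3 + R4 = 21.18 Ω.
R2 ‖ (R3+R4) = 13.57 Ω.
First divider: V_A = V_CC · 13.57/(3.28 + 13.57) = 6.105 V.
Stage 2 is unloaded, so V_B = V_A · R4/(R3+R4) = 6.105 × 2.08/21.18 = 0.5995 V.

V_B ≈ 0.600 V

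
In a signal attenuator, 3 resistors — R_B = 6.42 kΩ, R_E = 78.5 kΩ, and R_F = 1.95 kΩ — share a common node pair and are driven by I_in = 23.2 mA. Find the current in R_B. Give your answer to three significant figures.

I ≈ 5.30 mA

Conductances: ΣG = 1/6.42 + 1/78.5 + 1/1.95 = 0.6813 (1/kΩ).
Current divider: I(R_B) = I_in · G_k/ΣG = 23.2 × (0.1558/0.6813) = 23.2 × 0.2286 = 5.304 mA.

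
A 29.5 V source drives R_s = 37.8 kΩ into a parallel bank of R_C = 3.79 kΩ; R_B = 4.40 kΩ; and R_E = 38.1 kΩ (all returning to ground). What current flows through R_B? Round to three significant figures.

Equivalent of the parallel group: R_p = 1.933 kΩ.
Node voltage V_A = V_s · R_p/(R_s + R_p) = 29.5 × 0.04865 = 1.435 V.
I(R_B) = V_A / R_B = 1.435/4.40 = 0.3261 mA.

I ≈ 0.326 mA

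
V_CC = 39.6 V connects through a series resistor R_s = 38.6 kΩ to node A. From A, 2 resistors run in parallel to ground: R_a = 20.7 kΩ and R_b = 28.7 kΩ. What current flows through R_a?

I ≈ 0.454 mA

Combine the parallel branches: R_p = (1/20.7 + 1/28.7)⁻¹ = 12.03 kΩ.
V_A by voltage divider: V_A = 39.6 × 12.03/(38.6 + 12.03) = 9.407 V.
I(R_a) = V_A / R_a = 9.407/20.7 = 0.4544 mA.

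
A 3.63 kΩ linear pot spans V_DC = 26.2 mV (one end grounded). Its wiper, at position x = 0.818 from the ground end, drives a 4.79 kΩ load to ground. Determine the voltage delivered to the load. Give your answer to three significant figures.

V_out ≈ 19.3 mV

Split the track: R_lower = x·R_p = 2.969 kΩ, R_upper = (1−x)·R_p = 0.6607 kΩ.
(x·R_p) ‖ R_L = 1.833 kΩ.
Then V_out = V_DC · 1.833/(0.6607 + 1.833) = 19.26 mV.
(Unloaded: V_out = x·V_DC = 21.4 mV.)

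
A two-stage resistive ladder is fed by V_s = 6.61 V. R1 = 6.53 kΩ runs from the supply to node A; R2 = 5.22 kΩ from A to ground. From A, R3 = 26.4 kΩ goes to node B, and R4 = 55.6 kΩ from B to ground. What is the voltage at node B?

V_B ≈ 1.92 V

Looking into the second stage from A: R3 + R4 = 82.00 kΩ appears in parallel with R2.
Effective lower resistance at A: R2 ‖ 82.00 = 4.908 kΩ.
V_A = 6.61 × 4.908/(6.53 + 4.908) = 2.836 V.
Stage 2 is unloaded, so V_B = V_A · R4/(R3+R4) = 2.836 × 55.6/82.00 = 1.923 V.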